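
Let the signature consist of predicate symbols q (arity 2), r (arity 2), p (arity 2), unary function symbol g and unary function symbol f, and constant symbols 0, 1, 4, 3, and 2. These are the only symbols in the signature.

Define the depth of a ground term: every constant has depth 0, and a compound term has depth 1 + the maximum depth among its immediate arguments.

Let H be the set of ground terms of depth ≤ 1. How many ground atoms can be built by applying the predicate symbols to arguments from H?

First count ground terms of depth ≤ 1.
Write N_k for the number of ground terms of depth ≤ k. A term of depth ≤ k is either a constant or a function symbol applied to arguments of depth ≤ k−1, so N_k = 5 + N_{k-1} + N_{k-1}.
N_0 = 5
N_1 = 5 + 5 + 5 = 15
So |H| = 15.
A ground atom is a predicate applied to a tuple of terms from H, so the count is the sum over predicates of |H|^arity:
  q: 15^2 = 225;  r: 15^2 = 225;  p: 15^2 = 225
Total ground atoms: 225 + 225 + 225 = 675.

675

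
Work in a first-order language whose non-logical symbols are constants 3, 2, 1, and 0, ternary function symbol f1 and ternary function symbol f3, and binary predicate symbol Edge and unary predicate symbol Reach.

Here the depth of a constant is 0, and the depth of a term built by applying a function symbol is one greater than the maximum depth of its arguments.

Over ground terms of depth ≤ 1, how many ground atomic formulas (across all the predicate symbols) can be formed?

First count ground terms of depth ≤ 1.
Let N_k count ground terms of depth at most k. Each non-constant term of depth ≤ k is some function symbol applied to depth-≤(k−1) arguments, giving N_k = 4 + N_{k-1}^3 + N_{k-1}^3.
N_0 = 4
N_1 = 4 + 4^3 + 4^3 = 132
So |H| = 132.
Each predicate of arity r yields |H|^r ground atoms (one per choice of an r-tuple from H):
  Edge: 132^2 = 17424;  Reach: 132
Total ground atoms: 17424 + 132 = 17556.

17556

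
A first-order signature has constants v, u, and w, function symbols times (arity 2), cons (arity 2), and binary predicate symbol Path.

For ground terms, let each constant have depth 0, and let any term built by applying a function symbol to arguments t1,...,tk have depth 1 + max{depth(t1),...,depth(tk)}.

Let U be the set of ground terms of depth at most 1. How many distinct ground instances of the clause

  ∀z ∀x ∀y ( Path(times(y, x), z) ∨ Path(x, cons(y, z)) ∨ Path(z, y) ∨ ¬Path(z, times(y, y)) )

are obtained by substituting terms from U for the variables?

9261

Ground terms of depth ≤ 1:
  If N_k denotes the number of depth-≤k ground terms, the 3 constants give N_0 = 3, and each function symbol of arity r contributes N_{k-1}^r new terms at level k: N_k = 3 + N_{k-1}^2 + N_{k-1}^2.
  N_0 = 3
  N_1 = 3 + 3^2 + 3^2 = 21
So there are 21 ground terms available for substitution.
The body mentions every one of the 3 quantified variables; since ground terms form a free algebra, no two substitutions collapse to the same formula.
Number of ground instances = 21^3 = 9261.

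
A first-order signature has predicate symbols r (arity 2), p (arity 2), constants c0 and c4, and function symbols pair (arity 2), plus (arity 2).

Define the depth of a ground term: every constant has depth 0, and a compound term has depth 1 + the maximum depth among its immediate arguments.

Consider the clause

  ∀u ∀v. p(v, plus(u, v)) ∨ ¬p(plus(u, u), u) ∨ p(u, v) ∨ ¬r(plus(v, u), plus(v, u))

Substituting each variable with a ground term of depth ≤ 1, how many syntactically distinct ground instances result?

100

Ground terms of depth ≤ 1:
  Let N_k count ground terms of depth at most k. Each non-constant term of depth ≤ k is some function symbol applied to depth-≤(k−1) arguments, giving N_k = 2 + N_{k-1}^2 + N_{k-1}^2.
  N_0 = 2
  N_1 = 2 + 2^2 + 2^2 = 10
So there are 10 ground terms available for substitution.
Each of u, v ranges independently over the available ground terms, and distinct assignments produce distinct instances.
Number of ground instances = 10^2 = 100.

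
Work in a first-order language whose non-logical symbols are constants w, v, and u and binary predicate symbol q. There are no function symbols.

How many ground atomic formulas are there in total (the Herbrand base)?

9

With no function symbols, the Herbrand universe is just the 3 constants.
Ground atoms per predicate: q: 3^2 = 9.
Herbrand base size = 9 = 9.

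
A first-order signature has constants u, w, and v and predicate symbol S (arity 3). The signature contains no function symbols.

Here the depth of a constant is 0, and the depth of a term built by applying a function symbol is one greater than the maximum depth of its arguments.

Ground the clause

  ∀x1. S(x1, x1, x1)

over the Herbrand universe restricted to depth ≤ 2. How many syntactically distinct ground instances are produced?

3

Ground terms of depth ≤ 2:
  With no function symbols every ground term is a constant, so there are exactly 3 ground terms at every depth bound.
  N_0 = 3
  N_1 = 3
  N_2 = 3
  Explicitly: u, w, v.
So there are 3 ground terms available for substitution.
The variable x1 ranges independently over the available ground terms, and distinct assignments produce distinct instances.
Number of ground instances = 3.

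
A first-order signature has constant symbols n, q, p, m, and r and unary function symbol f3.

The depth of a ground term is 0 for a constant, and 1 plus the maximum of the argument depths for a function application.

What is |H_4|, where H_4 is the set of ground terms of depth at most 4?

25

Count level by level. With function symbols f3/1, the terms of depth ≤ k are the 5 constants together with each function applied to depth-≤(k−1) tuples, so N_k = 5 + N_{k-1}.
N_0 = 5
N_1 = 5 + 5 = 10
N_2 = 5 + 10 = 15
N_3 = 5 + 15 = 20
N_4 = 5 + 20 = 25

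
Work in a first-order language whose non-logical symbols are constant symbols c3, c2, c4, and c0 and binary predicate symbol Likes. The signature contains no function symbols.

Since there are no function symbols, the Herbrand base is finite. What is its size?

16

With no function symbols, the Herbrand universe is just the 4 constants.
Ground atoms per predicate: Likes: 4^2 = 16.
Herbrand base size = 16 = 16.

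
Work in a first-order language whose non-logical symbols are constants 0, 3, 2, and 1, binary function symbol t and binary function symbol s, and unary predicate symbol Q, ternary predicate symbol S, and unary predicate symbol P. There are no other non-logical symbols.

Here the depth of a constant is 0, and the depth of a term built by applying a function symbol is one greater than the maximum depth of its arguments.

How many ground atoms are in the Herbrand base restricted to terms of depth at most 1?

First count ground terms of depth ≤ 1.
Let N_k count ground terms of depth at most k. Each non-constant term of depth ≤ k is some function symbol applied to depth-≤(k−1) arguments, giving N_k = 4 + N_{k-1}^2 + N_{k-1}^2.
N_0 = 4
N_1 = 4 + 4^2 + 4^2 = 36
So |H| = 36.
Each predicate of arity r yields |H|^r ground atoms (one per choice of an r-tuple from H):
  Q: 36;  S: 36^3 = 46656;  P: 36
Total ground atoms: 36 + 46656 + 36 = 46728.

46728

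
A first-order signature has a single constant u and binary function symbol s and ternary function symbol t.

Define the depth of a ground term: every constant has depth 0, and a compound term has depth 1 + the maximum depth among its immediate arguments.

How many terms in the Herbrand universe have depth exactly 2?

34

Write N_k for the number of ground terms of depth ≤ k. A term of depth ≤ k is either a constant or a function symbol applied to arguments of depth ≤ k−1, so N_k = 1 + N_{k-1}^2 + N_{k-1}^3.
N_0 = 1
N_1 = 1 + 1^2 + 1^3 = 3
N_2 = 1 + 3^2 + 3^3 = 37
Terms of depth exactly 2: N_2 − N_1 = 37 − 3 = 34.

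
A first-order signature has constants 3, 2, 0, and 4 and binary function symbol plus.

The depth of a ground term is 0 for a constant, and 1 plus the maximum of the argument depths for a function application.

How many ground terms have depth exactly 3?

162816

Let N_k count ground terms of depth at most k. Each non-constant term of depth ≤ k is some function symbol applied to depth-≤(k−1) arguments, giving N_k = 4 + N_{k-1}^2.
N_0 = 4
N_1 = 4 + 4^2 = 20
N_2 = 4 + 20^2 = 404
N_3 = 4 + 404^2 = 163220
Terms of depth exactly 3: N_3 − N_2 = 163220 − 404 = 162816.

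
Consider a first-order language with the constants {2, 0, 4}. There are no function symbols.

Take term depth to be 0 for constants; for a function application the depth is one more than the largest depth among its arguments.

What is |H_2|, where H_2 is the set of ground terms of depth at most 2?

With no function symbols every ground term is a constant, so there are exactly 3 ground terms at every depth bound.
N_0 = 3
N_1 = 3
N_2 = 3

3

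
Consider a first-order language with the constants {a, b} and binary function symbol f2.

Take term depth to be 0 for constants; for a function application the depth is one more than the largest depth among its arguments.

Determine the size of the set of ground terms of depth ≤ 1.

Let N_k count ground terms of depth at most k. Each non-constant term of depth ≤ k is some function symbol applied to depth-≤(k−1) arguments, giving N_k = 2 + N_{k-1}^2.
N_0 = 2
N_1 = 2 + 2^2 = 6

6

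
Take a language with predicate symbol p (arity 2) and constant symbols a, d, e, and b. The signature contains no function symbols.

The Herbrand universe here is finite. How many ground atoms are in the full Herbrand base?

With no function symbols, the Herbrand universe is just the 4 constants.
Ground atoms per predicate: p: 4^2 = 16.
Herbrand base size = 16 = 16.

16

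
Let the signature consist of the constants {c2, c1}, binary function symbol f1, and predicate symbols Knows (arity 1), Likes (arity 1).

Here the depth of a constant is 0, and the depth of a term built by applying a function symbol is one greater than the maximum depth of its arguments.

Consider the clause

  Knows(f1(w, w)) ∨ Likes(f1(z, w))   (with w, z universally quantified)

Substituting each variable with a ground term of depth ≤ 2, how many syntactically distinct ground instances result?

Ground terms of depth ≤ 2:
  Count level by level. With function symbols f1/2, the terms of depth ≤ k are the 2 constants together with each function applied to depth-≤(k−1) tuples, so N_k = 2 + N_{k-1}^2.
  N_0 = 2
  N_1 = 2 + 2^2 = 6
  N_2 = 2 + 6^2 = 38
So there are 38 ground terms available for substitution.
Each of w, z ranges independently over the available ground terms, and distinct assignments produce distinct instances.
Number of ground instances = 38^2 = 1444.

1444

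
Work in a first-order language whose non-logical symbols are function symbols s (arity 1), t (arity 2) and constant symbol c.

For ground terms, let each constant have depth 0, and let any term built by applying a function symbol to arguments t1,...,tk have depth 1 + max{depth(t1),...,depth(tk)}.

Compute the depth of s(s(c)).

2

depth(s(c)) = 1 + depth(c) = 1 + 0 = 1
depth(s(s(c))) = 1 + depth(s(c)) = 1 + 1 = 2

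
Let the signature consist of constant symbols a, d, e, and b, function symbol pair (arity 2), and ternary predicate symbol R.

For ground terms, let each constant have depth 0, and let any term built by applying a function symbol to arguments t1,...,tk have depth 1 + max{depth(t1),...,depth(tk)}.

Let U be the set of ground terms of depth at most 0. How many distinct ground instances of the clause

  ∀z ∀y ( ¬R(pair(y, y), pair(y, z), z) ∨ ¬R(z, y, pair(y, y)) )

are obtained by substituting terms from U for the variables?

Ground terms of depth ≤ 0:
  Write N_k for the number of ground terms of depth ≤ k. A term of depth ≤ k is either a constant or a function symbol applied to arguments of depth ≤ k−1, so N_k = 4 + N_{k-1}^2.
  N_0 = 4
  Explicitly: a, d, e, b.
So there are 4 ground terms available for substitution.
Each of z, y ranges independently over the available ground terms, and distinct assignments produce distinct instances.
Number of ground instances = 4^2 = 16.

16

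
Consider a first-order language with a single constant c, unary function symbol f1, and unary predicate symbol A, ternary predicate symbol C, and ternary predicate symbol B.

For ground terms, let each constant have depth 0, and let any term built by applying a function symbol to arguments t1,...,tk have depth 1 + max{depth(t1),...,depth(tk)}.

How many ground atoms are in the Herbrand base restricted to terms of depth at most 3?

132

First count ground terms of depth ≤ 3.
Let N_k count ground terms of depth at most k. Each non-constant term of depth ≤ k is some function symbol applied to depth-≤(k−1) arguments, giving N_k = 1 + N_{k-1}.
N_0 = 1
N_1 = 1 + 1 = 2
N_2 = 1 + 2 = 3
N_3 = 1 + 3 = 4
So |H| = 4.
For each predicate symbol, the number of ground atoms is |H| raised to its arity; summing:
  A: 4;  C: 4^3 = 64;  B: 4^3 = 64
Total ground atoms: 4 + 64 + 64 = 132.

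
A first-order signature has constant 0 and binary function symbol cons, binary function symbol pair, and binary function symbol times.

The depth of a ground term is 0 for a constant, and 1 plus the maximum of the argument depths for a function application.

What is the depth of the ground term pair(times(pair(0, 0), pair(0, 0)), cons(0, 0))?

depth(pair(0, 0)) = 1 + max(0, 0) = 1
depth(times(pair(0, 0), pair(0, 0))) = 1 + max(1, 1) = 2
depth(cons(0, 0)) = 1 + max(0, 0) = 1
depth(pair(times(pair(0, 0), pair(0, 0)), cons(0, 0))) = 1 + max(2, 1) = 3

3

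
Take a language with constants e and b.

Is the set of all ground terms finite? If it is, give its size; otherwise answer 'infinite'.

There are no function symbols, so every ground term is one of the 2 constants.
The Herbrand universe is {e, b}, which is finite with 2 elements.

2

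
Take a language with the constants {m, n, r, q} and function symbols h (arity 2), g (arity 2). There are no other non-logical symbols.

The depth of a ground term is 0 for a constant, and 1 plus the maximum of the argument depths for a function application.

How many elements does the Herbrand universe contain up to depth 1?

Count level by level. With function symbols h/2, g/2, the terms of depth ≤ k are the 4 constants together with each function applied to depth-≤(k−1) tuples, so N_k = 4 + N_{k-1}^2 + N_{k-1}^2.
N_0 = 4
N_1 = 4 + 4^2 + 4^2 = 36

36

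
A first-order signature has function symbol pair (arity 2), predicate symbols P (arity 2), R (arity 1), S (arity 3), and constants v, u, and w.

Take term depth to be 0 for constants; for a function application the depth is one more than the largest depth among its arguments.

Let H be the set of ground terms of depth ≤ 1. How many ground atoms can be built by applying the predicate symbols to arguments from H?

1884

First count ground terms of depth ≤ 1.
Let N_k count ground terms of depth at most k. Each non-constant term of depth ≤ k is some function symbol applied to depth-≤(k−1) arguments, giving N_k = 3 + N_{k-1}^2.
N_0 = 3
N_1 = 3 + 3^2 = 12
Explicitly: v, u, w, pair(v, v), pair(v, u), pair(v, w), pair(u, v), pair(u, u), pair(u, w), pair(w, v), pair(w, u), pair(w, w).
So |H| = 12.
For each predicate symbol, the number of ground atoms is |H| raised to its arity; summing:
  P: 12^2 = 144;  R: 12;  S: 12^3 = 1728
Total ground atoms: 144 + 12 + 1728 = 1884.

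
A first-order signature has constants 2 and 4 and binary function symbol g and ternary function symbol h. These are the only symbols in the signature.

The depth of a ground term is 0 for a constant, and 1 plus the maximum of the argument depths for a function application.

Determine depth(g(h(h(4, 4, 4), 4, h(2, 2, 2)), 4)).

3

depth(h(4, 4, 4)) = 1 + max(0, 0, 0) = 1
depth(h(2, 2, 2)) = 1 + max(0, 0, 0) = 1
depth(h(h(4, 4, 4), 4, h(2, 2, 2))) = 1 + max(1, 0, 1) = 2
depth(g(h(h(4, 4, 4), 4, h(2, 2, 2)), 4)) = 1 + max(2, 0) = 3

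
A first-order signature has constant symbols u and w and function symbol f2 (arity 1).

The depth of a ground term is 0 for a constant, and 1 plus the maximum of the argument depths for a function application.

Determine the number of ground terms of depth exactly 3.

Count level by level. With function symbols f2/1, the terms of depth ≤ k are the 2 constants together with each function applied to depth-≤(k−1) tuples, so N_k = 2 + N_{k-1}.
N_0 = 2
N_1 = 2 + 2 = 4
N_2 = 2 + 4 = 6
N_3 = 2 + 6 = 8
Terms of depth exactly 3: N_3 − N_2 = 8 − 6 = 2.

2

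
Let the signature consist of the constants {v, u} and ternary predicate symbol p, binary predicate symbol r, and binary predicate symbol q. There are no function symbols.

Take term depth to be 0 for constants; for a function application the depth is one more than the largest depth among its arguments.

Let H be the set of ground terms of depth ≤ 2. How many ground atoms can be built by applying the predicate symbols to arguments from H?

16

First count ground terms of depth ≤ 2.
With no function symbols every ground term is a constant, so there are exactly 2 ground terms at every depth bound.
N_0 = 2
N_1 = 2
N_2 = 2
Explicitly: v, u.
So |H| = 2.
For each predicate symbol, the number of ground atoms is |H| raised to its arity; summing:
  p: 2^3 = 8;  r: 2^2 = 4;  q: 2^2 = 4
Total ground atoms: 8 + 4 + 4 = 16.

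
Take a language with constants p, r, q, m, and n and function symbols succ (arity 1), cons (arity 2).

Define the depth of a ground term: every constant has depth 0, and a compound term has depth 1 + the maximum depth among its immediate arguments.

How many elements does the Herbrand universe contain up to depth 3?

1601495

Let N_k = |{terms of depth ≤ k}|. Then N_0 = 5 and N_k = 5 + N_{k-1} + N_{k-1}^2 for k ≥ 1 (one summand per function symbol, arity giving the exponent).
N_0 = 5
N_1 = 5 + 5 + 5^2 = 35
N_2 = 5 + 35 + 35^2 = 1265
N_3 = 5 + 1265 + 1265^2 = 1601495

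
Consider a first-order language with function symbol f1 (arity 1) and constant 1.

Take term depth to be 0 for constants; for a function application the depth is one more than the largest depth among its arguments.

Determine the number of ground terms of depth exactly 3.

1

Count level by level. With function symbols f1/1, the terms of depth ≤ k are the 1 constant together with each function applied to depth-≤(k−1) tuples, so N_k = 1 + N_{k-1}.
N_0 = 1
N_1 = 1 + 1 = 2
N_2 = 1 + 2 = 3
N_3 = 1 + 3 = 4
Terms of depth exactly 3: N_3 − N_2 = 4 − 3 = 1.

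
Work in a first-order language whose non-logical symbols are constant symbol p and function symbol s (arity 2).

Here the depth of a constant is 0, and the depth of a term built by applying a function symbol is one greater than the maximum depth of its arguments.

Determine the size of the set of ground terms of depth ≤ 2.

5

Let N_k = |{terms of depth ≤ k}|. Then N_0 = 1 and N_k = 1 + N_{k-1}^2 for k ≥ 1 (one summand per function symbol, arity giving the exponent).
N_0 = 1
N_1 = 1 + 1^2 = 2
N_2 = 1 + 2^2 = 5
Explicitly: p, s(p, p), s(p, s(p, p)), s(s(p, p), p), s(s(p, p), s(p, p)).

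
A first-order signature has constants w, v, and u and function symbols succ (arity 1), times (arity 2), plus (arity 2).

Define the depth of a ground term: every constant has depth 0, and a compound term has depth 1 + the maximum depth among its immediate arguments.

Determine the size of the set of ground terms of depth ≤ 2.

1179

Let N_k count ground terms of depth at most k. Each non-constant term of depth ≤ k is some function symbol applied to depth-≤(k−1) arguments, giving N_k = 3 + N_{k-1} + N_{k-1}^2 + N_{k-1}^2.
N_0 = 3
N_1 = 3 + 3 + 3^2 + 3^2 = 24
N_2 = 3 + 24 + 24^2 + 24^2 = 1179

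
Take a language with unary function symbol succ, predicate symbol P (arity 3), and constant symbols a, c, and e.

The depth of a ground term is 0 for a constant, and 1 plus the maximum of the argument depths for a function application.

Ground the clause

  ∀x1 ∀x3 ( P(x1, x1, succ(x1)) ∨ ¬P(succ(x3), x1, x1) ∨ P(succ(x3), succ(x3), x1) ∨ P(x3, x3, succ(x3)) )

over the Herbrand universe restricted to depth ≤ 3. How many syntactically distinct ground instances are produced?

144

Ground terms of depth ≤ 3:
  Count level by level. With function symbols succ/1, the terms of depth ≤ k are the 3 constants together with each function applied to depth-≤(k−1) tuples, so N_k = 3 + N_{k-1}.
  N_0 = 3
  N_1 = 3 + 3 = 6
  N_2 = 3 + 6 = 9
  N_3 = 3 + 9 = 12
So there are 12 ground terms available for substitution.
Each of x1, x3 ranges independently over the available ground terms, and distinct assignments produce distinct instances.
Number of ground instances = 12^2 = 144.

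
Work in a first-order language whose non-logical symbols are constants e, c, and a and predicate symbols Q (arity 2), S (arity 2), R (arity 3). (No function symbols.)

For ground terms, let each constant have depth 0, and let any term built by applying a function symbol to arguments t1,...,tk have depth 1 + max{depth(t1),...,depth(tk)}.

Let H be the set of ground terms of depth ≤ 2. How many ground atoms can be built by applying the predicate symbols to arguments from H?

First count ground terms of depth ≤ 2.
With no function symbols every ground term is a constant, so there are exactly 3 ground terms at every depth bound.
N_0 = 3
N_1 = 3
N_2 = 3
Explicitly: e, c, a.
So |H| = 3.
Ground atoms are formed by filling each argument slot of a predicate with a term from H, so an r-ary predicate gives |H|^r atoms:
  Q: 3^2 = 9;  S: 3^2 = 9;  R: 3^3 = 27
Total ground atoms: 9 + 9 + 27 = 45.

45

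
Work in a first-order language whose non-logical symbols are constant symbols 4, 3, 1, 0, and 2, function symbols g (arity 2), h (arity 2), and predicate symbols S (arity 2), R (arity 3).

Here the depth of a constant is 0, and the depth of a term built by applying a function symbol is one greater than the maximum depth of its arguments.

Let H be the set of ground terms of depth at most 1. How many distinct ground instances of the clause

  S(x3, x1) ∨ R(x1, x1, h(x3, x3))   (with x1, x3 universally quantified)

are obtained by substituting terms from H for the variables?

Ground terms of depth ≤ 1:
  Write N_k for the number of ground terms of depth ≤ k. A term of depth ≤ k is either a constant or a function symbol applied to arguments of depth ≤ k−1, so N_k = 5 + N_{k-1}^2 + N_{k-1}^2.
  N_0 = 5
  N_1 = 5 + 5^2 + 5^2 = 55
So there are 55 ground terms available for substitution.
The body mentions every one of the 2 quantified variables; since ground terms form a free algebra, no two substitutions collapse to the same formula.
Number of ground instances = 55^2 = 3025.

3025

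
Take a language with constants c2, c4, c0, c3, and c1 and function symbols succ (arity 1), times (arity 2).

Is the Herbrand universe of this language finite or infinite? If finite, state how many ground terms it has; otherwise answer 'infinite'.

The signature has at least one function symbol (succ, arity 1) and at least one constant (c2).
Iterating succ gives infinitely many distinct ground terms: c2, succ(c2), succ(succ(c2)), ...
So the Herbrand universe is infinite.

infinite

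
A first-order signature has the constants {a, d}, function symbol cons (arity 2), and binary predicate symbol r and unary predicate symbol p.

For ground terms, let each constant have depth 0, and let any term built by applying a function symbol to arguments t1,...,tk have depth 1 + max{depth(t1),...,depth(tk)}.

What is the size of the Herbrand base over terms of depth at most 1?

First count ground terms of depth ≤ 1.
If N_k denotes the number of depth-≤k ground terms, the 2 constants give N_0 = 2, and each function symbol of arity r contributes N_{k-1}^r new terms at level k: N_k = 2 + N_{k-1}^2.
N_0 = 2
N_1 = 2 + 2^2 = 6
Explicitly: a, d, cons(a, a), cons(a, d), cons(d, a), cons(d, d).
So |H| = 6.
Ground atoms are formed by filling each argument slot of a predicate with a term from H, so an r-ary predicate gives |H|^r atoms:
  r: 6^2 = 36;  p: 6
Total ground atoms: 36 + 6 = 42.

42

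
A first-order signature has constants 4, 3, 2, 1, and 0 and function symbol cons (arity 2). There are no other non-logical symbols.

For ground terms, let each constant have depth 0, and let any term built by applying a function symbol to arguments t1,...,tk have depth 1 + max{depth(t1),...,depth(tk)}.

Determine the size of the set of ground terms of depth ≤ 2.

If N_k denotes the number of depth-≤k ground terms, the 5 constants give N_0 = 5, and each function symbol of arity r contributes N_{k-1}^r new terms at level k: N_k = 5 + N_{k-1}^2.
N_0 = 5
N_1 = 5 + 5^2 = 30
N_2 = 5 + 30^2 = 905

905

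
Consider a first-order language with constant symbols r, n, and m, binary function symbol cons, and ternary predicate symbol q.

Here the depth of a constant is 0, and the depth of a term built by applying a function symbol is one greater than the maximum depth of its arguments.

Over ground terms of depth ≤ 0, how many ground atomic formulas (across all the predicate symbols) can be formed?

First count ground terms of depth ≤ 0.
Let N_k count ground terms of depth at most k. Each non-constant term of depth ≤ k is some function symbol applied to depth-≤(k−1) arguments, giving N_k = 3 + N_{k-1}^2.
N_0 = 3
Explicitly: r, n, m.
So |H| = 3.
For each predicate symbol, the number of ground atoms is |H| raised to its arity; summing:
  q: 3^3 = 27
Total ground atoms: 27.

27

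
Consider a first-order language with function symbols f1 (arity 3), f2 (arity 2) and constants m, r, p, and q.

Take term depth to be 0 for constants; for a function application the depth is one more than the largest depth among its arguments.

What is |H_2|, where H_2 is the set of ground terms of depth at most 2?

599764

If N_k denotes the number of depth-≤k ground terms, the 4 constants give N_0 = 4, and each function symbol of arity r contributes N_{k-1}^r new terms at level k: N_k = 4 + N_{k-1}^3 + N_{k-1}^2.
N_0 = 4
N_1 = 4 + 4^3 + 4^2 = 84
N_2 = 4 + 84^3 + 84^2 = 599764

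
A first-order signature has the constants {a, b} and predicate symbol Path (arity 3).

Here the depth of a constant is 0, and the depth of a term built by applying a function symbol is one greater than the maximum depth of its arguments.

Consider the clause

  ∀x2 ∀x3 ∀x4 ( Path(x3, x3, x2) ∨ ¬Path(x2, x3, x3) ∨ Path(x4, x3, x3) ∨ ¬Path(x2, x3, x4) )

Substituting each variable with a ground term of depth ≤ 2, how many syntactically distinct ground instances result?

8

Ground terms of depth ≤ 2:
  With no function symbols every ground term is a constant, so there are exactly 2 ground terms at every depth bound.
  N_0 = 2
  N_1 = 2
  N_2 = 2
  Explicitly: a, b.
So there are 2 ground terms available for substitution.
There are 3 variables to instantiate (x2, x3, x4), each occurring in at least one literal, so different choices give different ground instances.
Number of ground instances = 2^3 = 8.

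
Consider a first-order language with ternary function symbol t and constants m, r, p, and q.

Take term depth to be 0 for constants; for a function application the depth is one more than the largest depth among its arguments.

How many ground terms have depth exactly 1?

64

If N_k denotes the number of depth-≤k ground terms, the 4 constants give N_0 = 4, and each function symbol of arity r contributes N_{k-1}^r new terms at level k: N_k = 4 + N_{k-1}^3.
N_0 = 4
N_1 = 4 + 4^3 = 68
Terms of depth exactly 1: N_1 − N_0 = 68 − 4 = 64.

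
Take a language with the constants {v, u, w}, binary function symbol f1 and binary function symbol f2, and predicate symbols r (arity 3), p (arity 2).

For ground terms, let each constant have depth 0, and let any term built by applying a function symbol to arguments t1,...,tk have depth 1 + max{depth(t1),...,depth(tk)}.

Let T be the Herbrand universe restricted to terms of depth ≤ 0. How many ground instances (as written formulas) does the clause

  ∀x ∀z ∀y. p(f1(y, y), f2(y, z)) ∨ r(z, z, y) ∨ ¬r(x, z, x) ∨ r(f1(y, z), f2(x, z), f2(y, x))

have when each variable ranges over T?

Ground terms of depth ≤ 0:
  Let N_k count ground terms of depth at most k. Each non-constant term of depth ≤ k is some function symbol applied to depth-≤(k−1) arguments, giving N_k = 3 + N_{k-1}^2 + N_{k-1}^2.
  N_0 = 3
So there are 3 ground terms available for substitution.
The clause has 3 distinct variables (x, z, y), each appearing in the body. In the free term algebra distinct substitutions yield syntactically distinct ground instances.
Number of ground instances = 3^3 = 27.

27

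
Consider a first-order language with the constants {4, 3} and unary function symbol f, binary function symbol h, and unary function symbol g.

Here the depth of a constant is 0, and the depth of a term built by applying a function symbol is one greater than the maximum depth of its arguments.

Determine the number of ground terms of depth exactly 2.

112

Let N_k count ground terms of depth at most k. Each non-constant term of depth ≤ k is some function symbol applied to depth-≤(k−1) arguments, giving N_k = 2 + N_{k-1} + N_{k-1}^2 + N_{k-1}.
N_0 = 2
N_1 = 2 + 2 + 2^2 + 2 = 10
N_2 = 2 + 10 + 10^2 + 10 = 122
Terms of depth exactly 2: N_2 − N_1 = 122 − 10 = 112.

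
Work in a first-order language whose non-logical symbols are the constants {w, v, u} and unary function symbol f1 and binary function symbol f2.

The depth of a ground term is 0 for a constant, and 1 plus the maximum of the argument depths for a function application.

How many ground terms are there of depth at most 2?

243

Let N_k = |{terms of depth ≤ k}|. Then N_0 = 3 and N_k = 3 + N_{k-1} + N_{k-1}^2 for k ≥ 1 (one summand per function symbol, arity giving the exponent).
N_0 = 3
N_1 = 3 + 3 + 3^2 = 15
N_2 = 3 + 15 + 15^2 = 243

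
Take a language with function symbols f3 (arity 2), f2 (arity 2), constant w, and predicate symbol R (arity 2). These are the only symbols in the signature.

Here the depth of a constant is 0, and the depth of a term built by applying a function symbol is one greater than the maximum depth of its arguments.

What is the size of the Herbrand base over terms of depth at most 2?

361

First count ground terms of depth ≤ 2.
Let N_k = |{terms of depth ≤ k}|. Then N_0 = 1 and N_k = 1 + N_{k-1}^2 + N_{k-1}^2 for k ≥ 1 (one summand per function symbol, arity giving the exponent).
N_0 = 1
N_1 = 1 + 1^2 + 1^2 = 3
N_2 = 1 + 3^2 + 3^2 = 19
So |H| = 19.
Ground atoms are formed by filling each argument slot of a predicate with a term from H, so an r-ary predicate gives |H|^r atoms:
  R: 19^2 = 361
Total ground atoms: 361.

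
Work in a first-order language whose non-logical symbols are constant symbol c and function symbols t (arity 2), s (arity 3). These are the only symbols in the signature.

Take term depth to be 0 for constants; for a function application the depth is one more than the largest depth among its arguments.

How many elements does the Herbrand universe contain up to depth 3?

52023

Let N_k count ground terms of depth at most k. Each non-constant term of depth ≤ k is some function symbol applied to depth-≤(k−1) arguments, giving N_k = 1 + N_{k-1}^2 + N_{k-1}^3.
N_0 = 1
N_1 = 1 + 1^2 + 1^3 = 3
N_2 = 1 + 3^2 + 3^3 = 37
N_3 = 1 + 37^2 + 37^3 = 52023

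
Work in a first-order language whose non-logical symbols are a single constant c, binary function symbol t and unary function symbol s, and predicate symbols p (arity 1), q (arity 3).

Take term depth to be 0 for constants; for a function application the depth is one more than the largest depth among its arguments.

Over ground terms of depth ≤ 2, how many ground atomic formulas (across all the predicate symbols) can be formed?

2210

First count ground terms of depth ≤ 2.
Let N_k count ground terms of depth at most k. Each non-constant term of depth ≤ k is some function symbol applied to depth-≤(k−1) arguments, giving N_k = 1 + N_{k-1}^2 + N_{k-1}.
N_0 = 1
N_1 = 1 + 1^2 + 1 = 3
N_2 = 1 + 3^2 + 3 = 13
So |H| = 13.
Each predicate of arity r yields |H|^r ground atoms (one per choice of an r-tuple from H):
  p: 13;  q: 13^3 = 2197
Total ground atoms: 13 + 2197 = 2210.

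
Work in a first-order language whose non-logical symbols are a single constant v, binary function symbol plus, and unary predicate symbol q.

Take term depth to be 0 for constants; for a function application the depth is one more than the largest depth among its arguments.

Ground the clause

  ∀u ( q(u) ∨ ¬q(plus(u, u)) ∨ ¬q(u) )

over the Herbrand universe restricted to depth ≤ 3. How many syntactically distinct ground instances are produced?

26

Ground terms of depth ≤ 3:
  Let N_k = |{terms of depth ≤ k}|. Then N_0 = 1 and N_k = 1 + N_{k-1}^2 for k ≥ 1 (one summand per function symbol, arity giving the exponent).
  N_0 = 1
  N_1 = 1 + 1^2 = 2
  N_2 = 1 + 2^2 = 5
  N_3 = 1 + 5^2 = 26
So there are 26 ground terms available for substitution.
The variable u ranges independently over the available ground terms, and distinct assignments produce distinct instances.
Number of ground instances = 26.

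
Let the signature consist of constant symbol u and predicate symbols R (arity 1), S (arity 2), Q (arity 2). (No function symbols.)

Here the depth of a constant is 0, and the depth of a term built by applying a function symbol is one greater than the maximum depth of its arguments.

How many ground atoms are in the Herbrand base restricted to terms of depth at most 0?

3

First count ground terms of depth ≤ 0.
With no function symbols every ground term is a constant, so there is exactly 1 ground term at every depth bound.
N_0 = 1
Explicitly: u.
So |H| = 1.
Ground atoms are formed by filling each argument slot of a predicate with a term from H, so an r-ary predicate gives |H|^r atoms:
  R: 1;  S: 1^2 = 1;  Q: 1^2 = 1
Total ground atoms: 1 + 1 + 1 = 3.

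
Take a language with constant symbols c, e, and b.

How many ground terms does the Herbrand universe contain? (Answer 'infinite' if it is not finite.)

3

There are no function symbols, so every ground term is one of the 3 constants.
The Herbrand universe is {c, e, b}, which is finite with 3 elements.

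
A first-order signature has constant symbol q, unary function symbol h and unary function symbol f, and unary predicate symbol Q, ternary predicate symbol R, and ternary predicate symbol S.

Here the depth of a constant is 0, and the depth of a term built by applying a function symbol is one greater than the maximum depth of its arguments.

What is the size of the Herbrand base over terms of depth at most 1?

First count ground terms of depth ≤ 1.
If N_k denotes the number of depth-≤k ground terms, the 1 constant gives N_0 = 1, and each function symbol of arity r contributes N_{k-1}^r new terms at level k: N_k = 1 + N_{k-1} + N_{k-1}.
N_0 = 1
N_1 = 1 + 1 + 1 = 3
So |H| = 3.
A ground atom is a predicate applied to a tuple of terms from H, so the count is the sum over predicates of |H|^arity:
  Q: 3;  R: 3^3 = 27;  S: 3^3 = 27
Total ground atoms: 3 + 27 + 27 = 57.

57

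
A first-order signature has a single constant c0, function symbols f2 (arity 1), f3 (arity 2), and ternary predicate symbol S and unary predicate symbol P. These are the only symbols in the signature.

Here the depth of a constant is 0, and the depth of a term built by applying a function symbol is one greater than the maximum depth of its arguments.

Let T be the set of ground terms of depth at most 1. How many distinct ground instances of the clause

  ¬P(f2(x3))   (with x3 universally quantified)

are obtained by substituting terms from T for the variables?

Ground terms of depth ≤ 1:
  Let N_k count ground terms of depth at most k. Each non-constant term of depth ≤ k is some function symbol applied to depth-≤(k−1) arguments, giving N_k = 1 + N_{k-1} + N_{k-1}^2.
  N_0 = 1
  N_1 = 1 + 1 + 1^2 = 3
  Explicitly: c0, f2(c0), f3(c0, c0).
So there are 3 ground terms available for substitution.
The variable x3 ranges independently over the available ground terms, and distinct assignments produce distinct instances.
Number of ground instances = 3.

3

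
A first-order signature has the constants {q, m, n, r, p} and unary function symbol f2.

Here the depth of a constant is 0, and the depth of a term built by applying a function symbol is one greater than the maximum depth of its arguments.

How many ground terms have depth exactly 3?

If N_k denotes the number of depth-≤k ground terms, the 5 constants give N_0 = 5, and each function symbol of arity r contributes N_{k-1}^r new terms at level k: N_k = 5 + N_{k-1}.
N_0 = 5
N_1 = 5 + 5 = 10
N_2 = 5 + 10 = 15
N_3 = 5 + 15 = 20
Terms of depth exactly 3: N_3 − N_2 = 20 − 15 = 5.

5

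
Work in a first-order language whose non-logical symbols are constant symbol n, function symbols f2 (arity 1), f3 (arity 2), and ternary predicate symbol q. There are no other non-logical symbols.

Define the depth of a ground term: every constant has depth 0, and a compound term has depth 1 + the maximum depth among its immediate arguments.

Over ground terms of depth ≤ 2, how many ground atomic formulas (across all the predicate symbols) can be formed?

First count ground terms of depth ≤ 2.
Let N_k = |{terms of depth ≤ k}|. Then N_0 = 1 and N_k = 1 + N_{k-1} + N_{k-1}^2 for k ≥ 1 (one summand per function symbol, arity giving the exponent).
N_0 = 1
N_1 = 1 + 1 + 1^2 = 3
N_2 = 1 + 3 + 3^2 = 13
So |H| = 13.
Ground atoms are formed by filling each argument slot of a predicate with a term from H, so an r-ary predicate gives |H|^r atoms:
  q: 13^3 = 2197
Total ground atoms: 2197.

2197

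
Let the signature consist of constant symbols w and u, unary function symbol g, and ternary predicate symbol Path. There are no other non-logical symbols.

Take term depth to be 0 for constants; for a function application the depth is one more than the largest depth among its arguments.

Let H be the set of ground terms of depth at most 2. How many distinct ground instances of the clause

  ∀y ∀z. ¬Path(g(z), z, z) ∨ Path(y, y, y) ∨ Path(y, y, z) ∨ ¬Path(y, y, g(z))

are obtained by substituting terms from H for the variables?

36

Ground terms of depth ≤ 2:
  Let N_k = |{terms of depth ≤ k}|. Then N_0 = 2 and N_k = 2 + N_{k-1} for k ≥ 1 (one summand per function symbol, arity giving the exponent).
  N_0 = 2
  N_1 = 2 + 2 = 4
  N_2 = 2 + 4 = 6
  Explicitly: w, u, g(w), g(u), g(g(w)), g(g(u)).
So there are 6 ground terms available for substitution.
The clause has 2 distinct variables (y, z), each appearing in the body. In the free term algebra distinct substitutions yield syntactically distinct ground instances.
Number of ground instances = 6^2 = 36.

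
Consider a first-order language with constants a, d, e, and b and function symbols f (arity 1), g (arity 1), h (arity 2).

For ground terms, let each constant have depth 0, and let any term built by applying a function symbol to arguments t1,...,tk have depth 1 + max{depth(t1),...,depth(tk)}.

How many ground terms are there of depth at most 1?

If N_k denotes the number of depth-≤k ground terms, the 4 constants give N_0 = 4, and each function symbol of arity r contributes N_{k-1}^r new terms at level k: N_k = 4 + N_{k-1} + N_{k-1} + N_{k-1}^2.
N_0 = 4
N_1 = 4 + 4 + 4 + 4^2 = 28

28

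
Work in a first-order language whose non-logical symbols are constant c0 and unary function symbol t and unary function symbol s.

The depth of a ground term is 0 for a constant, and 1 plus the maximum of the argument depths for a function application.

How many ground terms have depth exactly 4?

16

If N_k denotes the number of depth-≤k ground terms, the 1 constant gives N_0 = 1, and each function symbol of arity r contributes N_{k-1}^r new terms at level k: N_k = 1 + N_{k-1} + N_{k-1}.
N_0 = 1
N_1 = 1 + 1 + 1 = 3
N_2 = 1 + 3 + 3 = 7
N_3 = 1 + 7 + 7 = 15
N_4 = 1 + 15 + 15 = 31
Terms of depth exactly 4: N_4 − N_3 = 31 − 15 = 16.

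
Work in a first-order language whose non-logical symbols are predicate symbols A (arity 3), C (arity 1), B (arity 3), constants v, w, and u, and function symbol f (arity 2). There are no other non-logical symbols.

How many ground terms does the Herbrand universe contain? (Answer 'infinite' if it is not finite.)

The signature has at least one function symbol (f, arity 2) and at least one constant (v).
Iterating f gives infinitely many distinct ground terms: v, f(v, v), f(f(v, v), f(v, v)), ...
So the Herbrand universe is infinite.

infinite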